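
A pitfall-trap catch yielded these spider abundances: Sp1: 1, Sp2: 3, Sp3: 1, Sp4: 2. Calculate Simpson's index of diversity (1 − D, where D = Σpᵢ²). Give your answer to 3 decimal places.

Total N = 1+3+1+2 = 7, so the proportions are 0.14286, 0.42857, 0.14286, 0.28571 (working shown to 5 dp, full precision carried).
D = 0.14286² + 0.42857² + 0.14286² + 0.28571² = 0.02041 + 0.18367 + 0.02041 + 0.08163 = 0.30612.
So 1 − D = 0.69388, i.e. 0.694 to 3 decimal places.

0.694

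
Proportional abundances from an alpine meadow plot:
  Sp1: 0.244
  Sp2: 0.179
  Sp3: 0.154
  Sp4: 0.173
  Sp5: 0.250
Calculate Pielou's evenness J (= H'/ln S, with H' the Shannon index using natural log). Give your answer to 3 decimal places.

0.988

H' = −Σ pᵢ ln pᵢ = −((-0.34418) + (-0.30795) + (-0.28810) + (-0.30352) + (-0.34657)) = 1.59033 (working shown to 5 dp, full precision carried).
With S = 5 species, ln S = 1.60944, so J = 1.59033/1.60944 = 0.98813, i.e. 0.988 to 3 decimal places.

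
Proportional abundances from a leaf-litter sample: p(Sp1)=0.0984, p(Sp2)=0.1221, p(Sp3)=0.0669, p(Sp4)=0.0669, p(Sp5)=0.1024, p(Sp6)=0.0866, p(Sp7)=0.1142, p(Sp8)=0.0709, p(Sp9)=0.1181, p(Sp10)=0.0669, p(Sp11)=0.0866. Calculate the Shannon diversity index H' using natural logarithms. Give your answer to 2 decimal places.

2.37

Each pᵢ ln pᵢ term (working shown to 4 dp, full precision carried): 0.0984×(-2.3187)=-0.2282, 0.1221×(-2.1029)=-0.2568, 0.0669×(-2.7046)=-0.1809, 0.0669×(-2.7046)=-0.1809, 0.1024×(-2.2789)=-0.2334, 0.0866×(-2.4465)=-0.2119, 0.1142×(-2.1698)=-0.2478, 0.0709×(-2.6465)=-0.1876, 0.1181×(-2.1362)=-0.2523, 0.0669×(-2.7046)=-0.1809, 0.0866×(-2.4465)=-0.2119.
Sum = -2.3725, so H' = 2.37.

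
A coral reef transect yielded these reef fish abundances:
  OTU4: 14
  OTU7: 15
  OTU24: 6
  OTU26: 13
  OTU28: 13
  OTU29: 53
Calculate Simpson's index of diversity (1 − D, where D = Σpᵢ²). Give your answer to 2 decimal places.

Total N = 14+15+6+13+13+53 = 114, so the proportions are 0.1228, 0.1316, 0.0526, 0.114, 0.114, 0.4649 (working shown to 4 dp, full precision carried).
D = 0.1228² + 0.1316² + 0.0526² + 0.114² + 0.114² + 0.4649² = 0.0151 + 0.0173 + 0.0028 + 0.0130 + 0.0130 + 0.2161 = 0.2773.
So 1 − D = 0.7227, i.e. 0.72 to 2 decimal places.

0.72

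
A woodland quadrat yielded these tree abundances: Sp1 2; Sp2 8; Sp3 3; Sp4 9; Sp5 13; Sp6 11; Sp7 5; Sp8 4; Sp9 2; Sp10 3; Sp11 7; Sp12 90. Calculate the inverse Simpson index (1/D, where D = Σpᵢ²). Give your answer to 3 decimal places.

Total N = 2+8+3+9+13+11+5+4+2+3+7+90 = 157, so the proportions are 0.012739, 0.050955, 0.019108, 0.057325, 0.082803, 0.070064, 0.031847, 0.025478, 0.012739, 0.019108, 0.044586, 0.573248 (working shown to 6 dp, full precision carried).
D = 0.012739² + 0.050955² + 0.019108² + 0.057325² + 0.082803² + 0.070064² + 0.031847² + 0.025478² + 0.012739² + 0.019108² + 0.044586² + 0.573248² = 0.000162 + 0.002596 + 0.000365 + 0.003286 + 0.006856 + 0.004909 + 0.001014 + 0.000649 + 0.000162 + 0.000365 + 0.001988 + 0.328614 = 0.350968.
So 1/D = 2.84927, i.e. 2.849 to 3 decimal places.

2.849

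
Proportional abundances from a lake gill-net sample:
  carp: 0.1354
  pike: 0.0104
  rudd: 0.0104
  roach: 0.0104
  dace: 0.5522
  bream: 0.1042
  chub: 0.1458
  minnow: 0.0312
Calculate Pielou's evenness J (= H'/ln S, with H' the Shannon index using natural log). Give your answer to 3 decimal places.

H' = −Σ pᵢ ln pᵢ = −((-0.27074) + (-0.04749) + (-0.04749) + (-0.04749) + (-0.32792) + (-0.23564) + (-0.28074) + (-0.10818)) = 1.36568 (working shown to 5 dp, full precision carried).
With S = 8 species, ln S = 2.07944, so J = 1.36568/2.07944 = 0.65675, i.e. 0.657 to 3 decimal places.

0.657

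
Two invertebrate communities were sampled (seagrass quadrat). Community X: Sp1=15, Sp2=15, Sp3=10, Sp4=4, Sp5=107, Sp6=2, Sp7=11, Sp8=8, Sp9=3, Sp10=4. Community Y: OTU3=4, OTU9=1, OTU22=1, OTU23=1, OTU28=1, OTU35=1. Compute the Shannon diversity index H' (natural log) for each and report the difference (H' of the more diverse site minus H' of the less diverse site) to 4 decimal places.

Community X: N=179, proportions 0.08379888, 0.08379888, 0.05586592, 0.02234637, 0.59776536, 0.01117318, 0.06145251, 0.04469274, 0.01675978, 0.02234637, giving H' = 1.48322430 (working shown to 8 dp, full precision carried).
Community Y: N=9, proportions 0.44444444, 0.11111111, 0.11111111, 0.11111111, 0.11111111, 0.11111111, giving H' = 1.58109375.
Difference = |1.48322430 − 1.58109375| = 0.09786945, i.e. 0.0979 to 4 decimal places.

0.0979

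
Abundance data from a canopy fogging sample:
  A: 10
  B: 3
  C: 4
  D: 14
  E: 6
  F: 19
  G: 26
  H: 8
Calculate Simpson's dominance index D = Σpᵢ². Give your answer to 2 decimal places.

0.18

Total N = 10+3+4+14+6+19+26+8 = 90, so the proportions are 0.1111, 0.0333, 0.0444, 0.1556, 0.0667, 0.2111, 0.2889, 0.0889 (working shown to 4 dp, full precision carried).
D = 0.1111² + 0.0333² + 0.0444² + 0.1556² + 0.0667² + 0.2111² + 0.2889² + 0.0889² = 0.0123 + 0.0011 + 0.0020 + 0.0242 + 0.0044 + 0.0446 + 0.0835 + 0.0079 = 0.1800.
To 2 decimal places, D = 0.18.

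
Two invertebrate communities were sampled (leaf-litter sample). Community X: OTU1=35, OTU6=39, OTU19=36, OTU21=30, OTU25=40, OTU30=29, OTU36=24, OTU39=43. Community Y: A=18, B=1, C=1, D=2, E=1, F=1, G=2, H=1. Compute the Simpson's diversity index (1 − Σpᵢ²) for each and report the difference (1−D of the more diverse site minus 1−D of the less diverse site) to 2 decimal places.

0.33

Community X: N=276, proportions 0.1268, 0.1413, 0.1304, 0.1087, 0.1449, 0.1051, 0.087, 0.1558, giving 1−D = 0.8712 (working shown to 4 dp, full precision carried).
Community Y: N=27, proportions 0.6667, 0.037, 0.037, 0.0741, 0.037, 0.037, 0.0741, 0.037, giving 1−D = 0.5377.
Difference = |0.8712 − 0.5377| = 0.3335, i.e. 0.33 to 2 decimal places.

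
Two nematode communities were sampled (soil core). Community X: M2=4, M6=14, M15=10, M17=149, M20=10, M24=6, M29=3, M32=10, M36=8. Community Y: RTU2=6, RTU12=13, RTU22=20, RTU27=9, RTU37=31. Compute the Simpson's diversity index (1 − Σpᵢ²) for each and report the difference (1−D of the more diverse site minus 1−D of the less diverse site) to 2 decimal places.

0.23

Community X: N=214, proportions 0.0187, 0.0654, 0.0467, 0.6963, 0.0467, 0.028, 0.014, 0.0467, 0.0374, giving 1−D = 0.5017 (working shown to 4 dp, full precision carried).
Community Y: N=79, proportions 0.0759, 0.1646, 0.2532, 0.1139, 0.3924, giving 1−D = 0.7361.
Difference = |0.5017 − 0.7361| = 0.2344, i.e. 0.23 to 2 decimal places.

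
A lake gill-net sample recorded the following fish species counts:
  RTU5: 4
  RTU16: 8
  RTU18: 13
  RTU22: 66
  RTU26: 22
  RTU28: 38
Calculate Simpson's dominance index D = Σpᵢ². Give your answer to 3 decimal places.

Total N = 4+8+13+66+22+38 = 151, so the proportions are 0.02649, 0.05298, 0.08609, 0.43709, 0.1457, 0.25166 (working shown to 5 dp, full precision carried).
D = 0.02649² + 0.05298² + 0.08609² + 0.43709² + 0.1457² + 0.25166² = 0.00070 + 0.00281 + 0.00741 + 0.19104 + 0.02123 + 0.06333 = 0.28652.
To 3 decimal places, D = 0.287.

0.287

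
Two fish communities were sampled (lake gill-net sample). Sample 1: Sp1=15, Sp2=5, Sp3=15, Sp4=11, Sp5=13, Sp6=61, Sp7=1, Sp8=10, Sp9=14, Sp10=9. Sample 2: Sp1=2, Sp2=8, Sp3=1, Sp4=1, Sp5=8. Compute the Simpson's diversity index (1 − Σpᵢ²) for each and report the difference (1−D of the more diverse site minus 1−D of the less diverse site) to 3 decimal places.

Sample 1: N=154, proportions 0.0974, 0.03247, 0.0974, 0.07143, 0.08442, 0.3961, 0.00649, 0.06494, 0.09091, 0.05844, giving 1−D = 0.79491 (working shown to 5 dp, full precision carried).
Sample 2: N=20, proportions 0.1, 0.4, 0.05, 0.05, 0.4, giving 1−D = 0.66500.
Difference = |0.79491 − 0.66500| = 0.12991, i.e. 0.130 to 3 decimal places.

0.130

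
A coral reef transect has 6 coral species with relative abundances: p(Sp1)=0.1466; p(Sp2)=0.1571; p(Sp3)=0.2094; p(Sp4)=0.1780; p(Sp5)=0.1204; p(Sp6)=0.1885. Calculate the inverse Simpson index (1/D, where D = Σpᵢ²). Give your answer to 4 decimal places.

5.8230

D = 0.1466² + 0.1571² + 0.2094² + 0.178² + 0.1204² + 0.1885² = 0.02149156 + 0.02468041 + 0.04384836 + 0.03168400 + 0.01449616 + 0.03553225 = 0.17173274 (working shown to 8 dp, full precision carried).
So 1/D = 5.823001, i.e. 5.8230 to 4 decimal places.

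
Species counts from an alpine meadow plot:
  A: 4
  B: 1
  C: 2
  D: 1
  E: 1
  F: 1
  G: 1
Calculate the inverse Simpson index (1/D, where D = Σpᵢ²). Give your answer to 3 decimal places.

Total N = 4+1+2+1+1+1+1 = 11, so the proportions are 0.3636364, 0.0909091, 0.1818182, 0.0909091, 0.0909091, 0.0909091, 0.0909091 (working shown to 7 dp, full precision carried).
D = 0.3636364² + 0.0909091² + 0.1818182² + 0.0909091² + 0.0909091² + 0.0909091² + 0.0909091² = 0.1322314 + 0.0082645 + 0.0330579 + 0.0082645 + 0.0082645 + 0.0082645 + 0.0082645 = 0.2066116.
So 1/D = 4.84000, i.e. 4.840 to 3 decimal places.

4.840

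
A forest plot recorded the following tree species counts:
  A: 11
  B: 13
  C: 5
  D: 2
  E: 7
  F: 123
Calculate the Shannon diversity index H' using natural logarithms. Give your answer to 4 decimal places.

0.8909

Total N = 11+13+5+2+7+123 = 161, so the proportions are 0.068323, 0.080745, 0.031056, 0.012422, 0.043478, 0.763975 (working shown to 6 dp, full precision carried).
Each pᵢ ln pᵢ term: 0.068323×(-2.683509)=-0.183345, 0.080745×(-2.516455)=-0.203192, 0.031056×(-3.471966)=-0.107825, 0.012422×(-4.388257)=-0.054513, 0.043478×(-3.135494)=-0.136326, 0.763975×(-0.269220)=-0.205677.
Sum = -0.890878, so H' = 0.8909.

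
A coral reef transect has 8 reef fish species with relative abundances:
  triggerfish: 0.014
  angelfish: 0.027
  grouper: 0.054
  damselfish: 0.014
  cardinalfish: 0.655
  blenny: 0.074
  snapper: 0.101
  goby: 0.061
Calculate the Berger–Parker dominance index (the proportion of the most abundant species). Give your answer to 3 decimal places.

The largest proportion is 0.655, i.e. d = 0.655 to 3 decimal places.

0.655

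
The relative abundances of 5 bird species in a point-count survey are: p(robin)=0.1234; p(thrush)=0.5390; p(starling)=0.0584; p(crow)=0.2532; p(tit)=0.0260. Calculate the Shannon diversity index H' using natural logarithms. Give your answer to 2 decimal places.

Each pᵢ ln pᵢ term (working shown to 4 dp, full precision carried): 0.1234×(-2.0923)=-0.2582, 0.539×(-0.6180)=-0.3331, 0.0584×(-2.8404)=-0.1659, 0.2532×(-1.3736)=-0.3478, 0.026×(-3.6497)=-0.0949.
Sum = -1.1999, so H' = 1.20.

1.20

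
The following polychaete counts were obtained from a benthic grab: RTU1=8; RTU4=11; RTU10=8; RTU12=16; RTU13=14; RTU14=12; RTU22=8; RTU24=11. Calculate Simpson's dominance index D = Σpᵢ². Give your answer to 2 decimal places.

Total N = 8+11+8+16+14+12+8+11 = 88, so the proportions are 0.0909, 0.125, 0.0909, 0.1818, 0.1591, 0.1364, 0.0909, 0.125 (working shown to 4 dp, full precision carried).
D = 0.0909² + 0.125² + 0.0909² + 0.1818² + 0.1591² + 0.1364² + 0.0909² + 0.125² = 0.0083 + 0.0156 + 0.0083 + 0.0331 + 0.0253 + 0.0186 + 0.0083 + 0.0156 = 0.1330.
To 2 decimal places, D = 0.13.

0.13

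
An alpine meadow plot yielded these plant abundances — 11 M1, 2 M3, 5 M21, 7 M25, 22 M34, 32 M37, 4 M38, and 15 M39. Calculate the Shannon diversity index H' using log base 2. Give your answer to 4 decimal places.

Total N = 11+2+5+7+22+32+4+15 = 98, so the proportions are 0.112245, 0.020408, 0.05102, 0.071429, 0.22449, 0.326531, 0.040816, 0.153061 (working shown to 6 dp, full precision carried).
Each pᵢ log₂ pᵢ term: 0.112245×(-3.155278)=-0.354164, 0.020408×(-5.614710)=-0.114586, 0.05102×(-4.292782)=-0.219019, 0.071429×(-3.807355)=-0.271954, 0.22449×(-2.155278)=-0.483838, 0.326531×(-1.614710)=-0.527252, 0.040816×(-4.614710)=-0.188356, 0.153061×(-2.707819)=-0.414462.
Sum = -2.573631, so H' = 2.5736.

2.5736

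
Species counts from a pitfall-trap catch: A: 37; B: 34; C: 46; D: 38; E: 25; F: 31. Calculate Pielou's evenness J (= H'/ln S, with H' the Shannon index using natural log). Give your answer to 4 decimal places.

Total N = 37+34+46+38+25+31 = 211, so the proportions are 0.175355, 0.161137, 0.218009, 0.180095, 0.118483, 0.146919 (working shown to 6 dp, full precision carried).
H' = −Σ pᵢ ln pᵢ = −((-0.305283) + (-0.294156) + (-0.332076) + (-0.308731) + (-0.252723) + (-0.281773)) = 1.774742.
With S = 6 species, ln S = 1.791759, so J = 1.774742/1.791759 = 0.990502, i.e. 0.9905 to 4 decimal places.

0.9905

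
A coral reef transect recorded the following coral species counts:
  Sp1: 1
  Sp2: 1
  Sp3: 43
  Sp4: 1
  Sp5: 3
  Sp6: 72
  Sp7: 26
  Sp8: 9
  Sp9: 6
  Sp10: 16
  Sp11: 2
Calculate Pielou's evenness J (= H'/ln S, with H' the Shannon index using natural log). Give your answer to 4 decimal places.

Total N = 1+1+43+1+3+72+26+9+6+16+2 = 180, so the proportions are 0.005556, 0.005556, 0.238889, 0.005556, 0.016667, 0.4, 0.144444, 0.05, 0.033333, 0.088889, 0.011111 (working shown to 6 dp, full precision carried).
H' = −Σ pᵢ ln pᵢ = −((-0.028850) + (-0.028850) + (-0.342031) + (-0.028850) + (-0.068239) + (-0.366516) + (-0.279480) + (-0.149787) + (-0.113373) + (-0.215144) + (-0.049998)) = 1.671117.
With S = 11 species, ln S = 2.397895, so J = 1.671117/2.397895 = 0.696910, i.e. 0.6969 to 4 decimal places.

0.6969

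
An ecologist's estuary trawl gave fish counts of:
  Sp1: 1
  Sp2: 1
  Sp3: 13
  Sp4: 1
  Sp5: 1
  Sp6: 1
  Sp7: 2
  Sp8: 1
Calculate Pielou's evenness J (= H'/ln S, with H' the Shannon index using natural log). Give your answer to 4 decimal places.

Total N = 1+1+13+1+1+1+2+1 = 21, so the proportions are 0.047619, 0.047619, 0.619048, 0.047619, 0.047619, 0.047619, 0.095238, 0.047619 (working shown to 6 dp, full precision carried).
H' = −Σ pᵢ ln pᵢ = −((-0.144977) + (-0.144977) + (-0.296879) + (-0.144977) + (-0.144977) + (-0.144977) + (-0.223941) + (-0.144977)) = 1.390683.
With S = 8 species, ln S = 2.079442, so J = 1.390683/2.079442 = 0.668777, i.e. 0.6688 to 4 decimal places.

0.6688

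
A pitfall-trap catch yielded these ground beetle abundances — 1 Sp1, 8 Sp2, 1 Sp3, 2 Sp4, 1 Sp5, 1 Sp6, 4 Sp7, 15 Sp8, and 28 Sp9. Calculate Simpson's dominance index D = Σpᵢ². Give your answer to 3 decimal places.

0.295

Total N = 1+8+1+2+1+1+4+15+28 = 61, so the proportions are 0.01639, 0.13115, 0.01639, 0.03279, 0.01639, 0.01639, 0.06557, 0.2459, 0.45902 (working shown to 5 dp, full precision carried).
D = 0.01639² + 0.13115² + 0.01639² + 0.03279² + 0.01639² + 0.01639² + 0.06557² + 0.2459² + 0.45902² = 0.00027 + 0.01720 + 0.00027 + 0.00107 + 0.00027 + 0.00027 + 0.00430 + 0.06047 + 0.21070 = 0.29481.
To 3 decimal places, D = 0.295.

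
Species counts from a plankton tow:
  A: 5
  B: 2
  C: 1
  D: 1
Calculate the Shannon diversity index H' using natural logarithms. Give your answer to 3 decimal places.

Total N = 5+2+1+1 = 9, so the proportions are 0.55556, 0.22222, 0.11111, 0.11111 (working shown to 5 dp, full precision carried).
Each pᵢ ln pᵢ term: 0.55556×(-0.58779)=-0.32655, 0.22222×(-1.50408)=-0.33424, 0.11111×(-2.19722)=-0.24414, 0.11111×(-2.19722)=-0.24414.
Sum = -1.14906, so H' = 1.149.

1.149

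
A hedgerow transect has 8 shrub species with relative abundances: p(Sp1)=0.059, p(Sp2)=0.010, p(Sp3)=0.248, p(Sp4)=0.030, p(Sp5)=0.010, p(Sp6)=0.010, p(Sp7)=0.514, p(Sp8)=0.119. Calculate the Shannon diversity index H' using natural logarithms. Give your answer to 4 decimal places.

Each pᵢ ln pᵢ term (working shown to 6 dp, full precision carried): 0.059×(-2.830218)=-0.166983, 0.01×(-4.605170)=-0.046052, 0.248×(-1.394327)=-0.345793, 0.03×(-3.506558)=-0.105197, 0.01×(-4.605170)=-0.046052, 0.01×(-4.605170)=-0.046052, 0.514×(-0.665532)=-0.342083, 0.119×(-2.128632)=-0.253307.
Sum = -1.351518, so H' = 1.3515.

1.3515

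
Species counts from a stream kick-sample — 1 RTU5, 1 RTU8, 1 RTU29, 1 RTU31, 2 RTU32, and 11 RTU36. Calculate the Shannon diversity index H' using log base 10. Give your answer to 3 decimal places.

Total N = 1+1+1+1+2+11 = 17, so the proportions are 0.05882, 0.05882, 0.05882, 0.05882, 0.11765, 0.64706 (working shown to 5 dp, full precision carried).
Each pᵢ log₁₀ pᵢ term: 0.05882×(-1.23045)=-0.07238, 0.05882×(-1.23045)=-0.07238, 0.05882×(-1.23045)=-0.07238, 0.05882×(-1.23045)=-0.07238, 0.11765×(-0.92942)=-0.10934, 0.64706×(-0.18906)=-0.12233.
Sum = -0.52119, so H' = 0.521.

0.521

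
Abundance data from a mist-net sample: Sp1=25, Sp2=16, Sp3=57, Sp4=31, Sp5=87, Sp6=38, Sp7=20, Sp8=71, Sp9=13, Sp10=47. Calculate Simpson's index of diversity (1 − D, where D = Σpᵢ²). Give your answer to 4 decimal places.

Total N = 25+16+57+31+87+38+20+71+13+47 = 405, so the proportions are 0.061728, 0.039506, 0.140741, 0.076543, 0.214815, 0.093827, 0.049383, 0.175309, 0.032099, 0.116049 (working shown to 6 dp, full precision carried).
D = 0.061728² + 0.039506² + 0.140741² + 0.076543² + 0.214815² + 0.093827² + 0.049383² + 0.175309² + 0.032099² + 0.116049² = 0.003810 + 0.001561 + 0.019808 + 0.005859 + 0.046145 + 0.008804 + 0.002439 + 0.030733 + 0.001030 + 0.013467 = 0.133656.
So 1 − D = 0.866344, i.e. 0.8663 to 4 decimal places.

0.8663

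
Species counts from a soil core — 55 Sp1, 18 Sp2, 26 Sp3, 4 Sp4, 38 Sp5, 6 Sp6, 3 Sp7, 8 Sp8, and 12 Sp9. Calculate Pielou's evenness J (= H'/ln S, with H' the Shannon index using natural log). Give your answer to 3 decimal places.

Total N = 55+18+26+4+38+6+3+8+12 = 170, so the proportions are 0.32353, 0.10588, 0.15294, 0.02353, 0.22353, 0.03529, 0.01765, 0.04706, 0.07059 (working shown to 5 dp, full precision carried).
H' = −Σ pᵢ ln pᵢ = −((-0.36509) + (-0.23775) + (-0.28718) + (-0.08822) + (-0.33489) + (-0.11802) + (-0.07124) + (-0.14383) + (-0.18712)) = 1.83336.
With S = 9 species, ln S = 2.19722, so J = 1.83336/2.19722 = 0.83440, i.e. 0.834 to 3 decimal places.

0.834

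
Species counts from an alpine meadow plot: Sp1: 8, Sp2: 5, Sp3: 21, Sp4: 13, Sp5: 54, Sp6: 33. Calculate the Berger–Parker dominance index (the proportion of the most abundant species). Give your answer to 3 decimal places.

0.403

Total N = 8+5+21+13+54+33 = 134, so the proportions are 0.0597, 0.03731, 0.15672, 0.09701, 0.40299, 0.24627 (working shown to 5 dp, full precision carried).
The largest proportion is 0.40299, i.e. d = 0.403 to 3 decimal places.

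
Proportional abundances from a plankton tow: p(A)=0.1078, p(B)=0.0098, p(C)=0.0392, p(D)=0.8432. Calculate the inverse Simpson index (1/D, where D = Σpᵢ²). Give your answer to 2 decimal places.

D = 0.1078² + 0.0098² + 0.0392² + 0.8432² = 0.01162 + 0.00010 + 0.00154 + 0.71099 = 0.72424 (working shown to 5 dp, full precision carried).
So 1/D = 1.3808, i.e. 1.38 to 2 decimal places.

1.38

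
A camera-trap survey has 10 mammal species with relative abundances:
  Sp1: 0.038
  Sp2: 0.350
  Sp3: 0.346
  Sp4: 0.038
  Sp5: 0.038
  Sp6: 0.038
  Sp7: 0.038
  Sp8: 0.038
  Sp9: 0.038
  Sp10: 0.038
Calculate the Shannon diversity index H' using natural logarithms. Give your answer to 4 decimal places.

Each pᵢ ln pᵢ term (working shown to 6 dp, full precision carried): 0.038×(-3.270169)=-0.124266, 0.35×(-1.049822)=-0.367438, 0.346×(-1.061317)=-0.367216, 0.038×(-3.270169)=-0.124266, 0.038×(-3.270169)=-0.124266, 0.038×(-3.270169)=-0.124266, 0.038×(-3.270169)=-0.124266, 0.038×(-3.270169)=-0.124266, 0.038×(-3.270169)=-0.124266, 0.038×(-3.270169)=-0.124266.
Sum = -1.728785, so H' = 1.7288.

1.7288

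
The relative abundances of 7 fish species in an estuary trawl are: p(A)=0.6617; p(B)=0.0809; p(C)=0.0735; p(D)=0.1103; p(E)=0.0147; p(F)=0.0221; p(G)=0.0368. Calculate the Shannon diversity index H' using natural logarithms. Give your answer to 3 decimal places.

Each pᵢ ln pᵢ term (working shown to 5 dp, full precision carried): 0.6617×(-0.41294)=-0.27324, 0.0809×(-2.51454)=-0.20343, 0.0735×(-2.61047)=-0.19187, 0.1103×(-2.20455)=-0.24316, 0.0147×(-4.21991)=-0.06203, 0.0221×(-3.81218)=-0.08425, 0.0368×(-3.30226)=-0.12152.
Sum = -1.17951, so H' = 1.180.

1.180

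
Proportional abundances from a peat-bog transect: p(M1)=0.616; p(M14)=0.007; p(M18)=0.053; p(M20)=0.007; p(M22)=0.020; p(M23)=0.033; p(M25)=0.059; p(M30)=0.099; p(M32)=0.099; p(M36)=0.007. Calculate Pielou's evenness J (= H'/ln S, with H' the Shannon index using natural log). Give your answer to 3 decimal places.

0.597

H' = −Σ pᵢ ln pᵢ = −((-0.29846) + (-0.03473) + (-0.15569) + (-0.03473) + (-0.07824) + (-0.11257) + (-0.16698) + (-0.22895) + (-0.22895) + (-0.03473)) = 1.37404 (working shown to 5 dp, full precision carried).
With S = 10 species, ln S = 2.30259, so J = 1.37404/2.30259 = 0.59674, i.e. 0.597 to 3 decimal places.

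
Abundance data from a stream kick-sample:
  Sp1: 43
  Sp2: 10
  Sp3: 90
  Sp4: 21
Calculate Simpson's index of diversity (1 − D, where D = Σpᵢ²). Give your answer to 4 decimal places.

Total N = 43+10+90+21 = 164, so the proportions are 0.262195, 0.060976, 0.54878, 0.128049 (working shown to 6 dp, full precision carried).
D = 0.262195² + 0.060976² + 0.54878² + 0.128049² = 0.068746 + 0.003718 + 0.301160 + 0.016396 = 0.390021.
So 1 − D = 0.609979, i.e. 0.6100 to 4 decimal places.

0.6100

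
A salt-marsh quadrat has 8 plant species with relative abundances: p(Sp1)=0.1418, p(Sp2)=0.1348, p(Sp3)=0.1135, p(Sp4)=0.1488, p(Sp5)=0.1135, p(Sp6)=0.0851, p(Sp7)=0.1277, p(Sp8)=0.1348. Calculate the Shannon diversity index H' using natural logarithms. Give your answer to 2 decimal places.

Each pᵢ ln pᵢ term (working shown to 4 dp, full precision carried): 0.1418×(-1.9533)=-0.2770, 0.1348×(-2.0040)=-0.2701, 0.1135×(-2.1760)=-0.2470, 0.1488×(-1.9052)=-0.2835, 0.1135×(-2.1760)=-0.2470, 0.0851×(-2.4639)=-0.2097, 0.1277×(-2.0581)=-0.2628, 0.1348×(-2.0040)=-0.2701.
Sum = -2.0672, so H' = 2.07.

2.07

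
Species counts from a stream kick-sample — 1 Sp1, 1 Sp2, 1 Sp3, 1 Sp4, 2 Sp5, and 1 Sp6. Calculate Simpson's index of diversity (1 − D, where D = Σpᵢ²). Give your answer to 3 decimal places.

Total N = 1+1+1+1+2+1 = 7, so the proportions are 0.14286, 0.14286, 0.14286, 0.14286, 0.28571, 0.14286 (working shown to 5 dp, full precision carried).
D = 0.14286² + 0.14286² + 0.14286² + 0.14286² + 0.28571² + 0.14286² = 0.02041 + 0.02041 + 0.02041 + 0.02041 + 0.08163 + 0.02041 = 0.18367.
So 1 − D = 0.81633, i.e. 0.816 to 3 decimal places.

0.816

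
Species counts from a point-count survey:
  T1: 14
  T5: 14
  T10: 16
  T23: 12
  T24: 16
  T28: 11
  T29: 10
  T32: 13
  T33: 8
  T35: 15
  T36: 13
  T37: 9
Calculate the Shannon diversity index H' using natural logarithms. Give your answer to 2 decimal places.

2.46

Total N = 14+14+16+12+16+11+10+13+8+15+13+9 = 151, so the proportions are 0.0927, 0.0927, 0.106, 0.0795, 0.106, 0.0728, 0.0662, 0.0861, 0.053, 0.0993, 0.0861, 0.0596 (working shown to 4 dp, full precision carried).
Each pᵢ ln pᵢ term: 0.0927×(-2.3782)=-0.2205, 0.0927×(-2.3782)=-0.2205, 0.106×(-2.2447)=-0.2378, 0.0795×(-2.5324)=-0.2012, 0.106×(-2.2447)=-0.2378, 0.0728×(-2.6194)=-0.1908, 0.0662×(-2.7147)=-0.1798, 0.0861×(-2.4523)=-0.2111, 0.053×(-2.9378)=-0.1556, 0.0993×(-2.3092)=-0.2294, 0.0861×(-2.4523)=-0.2111, 0.0596×(-2.8201)=-0.1681.
Sum = -2.4639, so H' = 2.46.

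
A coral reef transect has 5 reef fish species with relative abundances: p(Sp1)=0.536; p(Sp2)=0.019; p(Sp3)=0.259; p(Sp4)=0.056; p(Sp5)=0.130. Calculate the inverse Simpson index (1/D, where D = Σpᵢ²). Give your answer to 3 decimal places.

D = 0.536² + 0.019² + 0.259² + 0.056² + 0.13² = 0.287296 + 0.000361 + 0.067081 + 0.003136 + 0.016900 = 0.374774 (working shown to 6 dp, full precision carried).
So 1/D = 2.66827, i.e. 2.668 to 3 decimal places.

2.668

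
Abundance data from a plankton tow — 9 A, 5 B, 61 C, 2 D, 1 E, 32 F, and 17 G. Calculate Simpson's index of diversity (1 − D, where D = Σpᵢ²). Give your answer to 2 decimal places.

0.68

Total N = 9+5+61+2+1+32+17 = 127, so the proportions are 0.0709, 0.0394, 0.4803, 0.0157, 0.0079, 0.252, 0.1339 (working shown to 4 dp, full precision carried).
D = 0.0709² + 0.0394² + 0.4803² + 0.0157² + 0.0079² + 0.252² + 0.1339² = 0.0050 + 0.0016 + 0.2307 + 0.0002 + 0.0001 + 0.0635 + 0.0179 = 0.3190.
So 1 − D = 0.6810, i.e. 0.68 to 2 decimal places.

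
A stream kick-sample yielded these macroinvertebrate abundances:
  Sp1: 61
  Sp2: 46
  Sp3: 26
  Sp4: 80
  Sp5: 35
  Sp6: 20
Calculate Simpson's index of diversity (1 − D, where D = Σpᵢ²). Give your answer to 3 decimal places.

Total N = 61+46+26+80+35+20 = 268, so the proportions are 0.22761, 0.17164, 0.09701, 0.29851, 0.1306, 0.07463 (working shown to 5 dp, full precision carried).
D = 0.22761² + 0.17164² + 0.09701² + 0.29851² + 0.1306² + 0.07463² = 0.05181 + 0.02946 + 0.00941 + 0.08911 + 0.01706 + 0.00557 = 0.20241.
So 1 − D = 0.79759, i.e. 0.798 to 3 decimal places.

0.798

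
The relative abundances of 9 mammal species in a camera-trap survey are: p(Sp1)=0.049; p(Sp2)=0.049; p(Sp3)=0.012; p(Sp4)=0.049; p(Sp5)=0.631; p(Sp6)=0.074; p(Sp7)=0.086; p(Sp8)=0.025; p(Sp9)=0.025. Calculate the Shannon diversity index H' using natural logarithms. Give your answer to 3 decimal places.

1.375

Each pᵢ ln pᵢ term (working shown to 5 dp, full precision carried): 0.049×(-3.01593)=-0.14778, 0.049×(-3.01593)=-0.14778, 0.012×(-4.42285)=-0.05307, 0.049×(-3.01593)=-0.14778, 0.631×(-0.46045)=-0.29054, 0.074×(-2.60369)=-0.19267, 0.086×(-2.45341)=-0.21099, 0.025×(-3.68888)=-0.09222, 0.025×(-3.68888)=-0.09222.
Sum = -1.37507, so H' = 1.375.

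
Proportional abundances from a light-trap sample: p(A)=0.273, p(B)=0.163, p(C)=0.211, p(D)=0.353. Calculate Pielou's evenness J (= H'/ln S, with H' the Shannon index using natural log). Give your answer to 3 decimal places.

H' = −Σ pᵢ ln pᵢ = −((-0.35443) + (-0.29568) + (-0.32829) + (-0.36757)) = 1.34598 (working shown to 5 dp, full precision carried).
With S = 4 species, ln S = 1.38629, so J = 1.34598/1.38629 = 0.97092, i.e. 0.971 to 3 decimal places.

0.971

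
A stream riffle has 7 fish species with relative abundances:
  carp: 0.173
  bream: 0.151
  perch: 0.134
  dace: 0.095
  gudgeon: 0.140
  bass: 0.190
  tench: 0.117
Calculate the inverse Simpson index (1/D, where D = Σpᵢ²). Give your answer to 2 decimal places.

6.71

D = 0.173² + 0.151² + 0.134² + 0.095² + 0.14² + 0.19² + 0.117² = 0.029929 + 0.022801 + 0.017956 + 0.009025 + 0.019600 + 0.036100 + 0.013689 = 0.149100 (working shown to 6 dp, full precision carried).
So 1/D = 6.7069, i.e. 6.71 to 2 decimal places.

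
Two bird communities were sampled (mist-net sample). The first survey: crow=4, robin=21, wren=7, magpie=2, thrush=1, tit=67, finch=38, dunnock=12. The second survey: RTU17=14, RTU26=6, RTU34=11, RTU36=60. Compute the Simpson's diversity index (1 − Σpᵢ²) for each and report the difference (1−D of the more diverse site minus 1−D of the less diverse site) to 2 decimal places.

The first survey: N=152, proportions 0.02632, 0.13816, 0.04605, 0.01316, 0.00658, 0.44079, 0.25, 0.07895, giving 1−D = 0.71485 (working shown to 5 dp, full precision carried).
The second survey: N=91, proportions 0.15385, 0.06593, 0.12088, 0.65934, giving 1−D = 0.52264.
Difference = |0.71485 − 0.52264| = 0.19221, i.e. 0.19 to 2 decimal places.

0.19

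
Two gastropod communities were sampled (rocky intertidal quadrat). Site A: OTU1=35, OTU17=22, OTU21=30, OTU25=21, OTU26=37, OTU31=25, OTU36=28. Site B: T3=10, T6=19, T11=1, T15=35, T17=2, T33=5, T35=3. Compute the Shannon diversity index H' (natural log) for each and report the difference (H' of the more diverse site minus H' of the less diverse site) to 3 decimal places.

Site A: N=198, proportions 0.17677, 0.11111, 0.15152, 0.10606, 0.18687, 0.12626, 0.14141, giving H' = 1.92570 (working shown to 5 dp, full precision carried).
Site B: N=75, proportions 0.13333, 0.25333, 0.01333, 0.46667, 0.02667, 0.06667, 0.04, giving H' = 1.43567.
Difference = |1.92570 − 1.43567| = 0.49003, i.e. 0.490 to 3 decimal places.

0.490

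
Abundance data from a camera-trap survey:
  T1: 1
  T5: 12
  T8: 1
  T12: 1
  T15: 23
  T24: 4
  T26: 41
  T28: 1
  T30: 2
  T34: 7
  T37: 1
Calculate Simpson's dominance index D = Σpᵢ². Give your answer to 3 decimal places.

0.275

Total N = 1+12+1+1+23+4+41+1+2+7+1 = 94, so the proportions are 0.01064, 0.12766, 0.01064, 0.01064, 0.24468, 0.04255, 0.43617, 0.01064, 0.02128, 0.07447, 0.01064 (working shown to 5 dp, full precision carried).
D = 0.01064² + 0.12766² + 0.01064² + 0.01064² + 0.24468² + 0.04255² + 0.43617² + 0.01064² + 0.02128² + 0.07447² + 0.01064² = 0.00011 + 0.01630 + 0.00011 + 0.00011 + 0.05987 + 0.00181 + 0.19024 + 0.00011 + 0.00045 + 0.00555 + 0.00011 = 0.27478.
To 3 decimal places, D = 0.275.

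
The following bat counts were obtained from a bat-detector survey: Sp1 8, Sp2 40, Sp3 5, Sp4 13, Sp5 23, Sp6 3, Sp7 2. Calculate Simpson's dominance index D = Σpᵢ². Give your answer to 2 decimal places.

0.27

Total N = 8+40+5+13+23+3+2 = 94, so the proportions are 0.0851, 0.4255, 0.0532, 0.1383, 0.2447, 0.0319, 0.0213 (working shown to 4 dp, full precision carried).
D = 0.0851² + 0.4255² + 0.0532² + 0.1383² + 0.2447² + 0.0319² + 0.0213² = 0.0072 + 0.1811 + 0.0028 + 0.0191 + 0.0599 + 0.0010 + 0.0005 = 0.2716.
To 2 decimal places, D = 0.27.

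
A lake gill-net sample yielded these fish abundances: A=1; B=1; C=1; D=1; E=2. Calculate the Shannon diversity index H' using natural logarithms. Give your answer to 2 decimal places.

Total N = 1+1+1+1+2 = 6, so the proportions are 0.1667, 0.1667, 0.1667, 0.1667, 0.3333 (working shown to 4 dp, full precision carried).
Each pᵢ ln pᵢ term: 0.1667×(-1.7918)=-0.2986, 0.1667×(-1.7918)=-0.2986, 0.1667×(-1.7918)=-0.2986, 0.1667×(-1.7918)=-0.2986, 0.3333×(-1.0986)=-0.3662.
Sum = -1.5607, so H' = 1.56.

1.56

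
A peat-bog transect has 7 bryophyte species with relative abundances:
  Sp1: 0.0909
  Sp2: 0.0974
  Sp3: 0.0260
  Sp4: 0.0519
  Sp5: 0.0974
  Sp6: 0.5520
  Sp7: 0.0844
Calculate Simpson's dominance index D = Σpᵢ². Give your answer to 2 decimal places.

0.34

D = 0.0909² + 0.0974² + 0.026² + 0.0519² + 0.0974² + 0.552² + 0.0844² = 0.0083 + 0.0095 + 0.0007 + 0.0027 + 0.0095 + 0.3047 + 0.0071 = 0.3424 (working shown to 4 dp, full precision carried).
To 2 decimal places, D = 0.34.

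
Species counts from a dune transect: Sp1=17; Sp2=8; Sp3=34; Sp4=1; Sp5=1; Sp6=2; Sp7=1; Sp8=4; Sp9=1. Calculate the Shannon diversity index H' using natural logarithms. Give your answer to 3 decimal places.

1.457

Total N = 17+8+34+1+1+2+1+4+1 = 69, so the proportions are 0.24638, 0.11594, 0.49275, 0.01449, 0.01449, 0.02899, 0.01449, 0.05797, 0.01449 (working shown to 5 dp, full precision carried).
Each pᵢ ln pᵢ term: 0.24638×(-1.40089)=-0.34515, 0.11594×(-2.15466)=-0.24982, 0.49275×(-0.70775)=-0.34874, 0.01449×(-4.23411)=-0.06136, 0.01449×(-4.23411)=-0.06136, 0.02899×(-3.54096)=-0.10264, 0.01449×(-4.23411)=-0.06136, 0.05797×(-2.84781)=-0.16509, 0.01449×(-4.23411)=-0.06136.
Sum = -1.45689, so H' = 1.457.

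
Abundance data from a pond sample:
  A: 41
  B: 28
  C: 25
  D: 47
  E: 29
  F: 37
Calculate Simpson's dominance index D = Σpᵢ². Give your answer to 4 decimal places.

0.1752

Total N = 41+28+25+47+29+37 = 207, so the proportions are 0.198068, 0.135266, 0.120773, 0.227053, 0.140097, 0.178744 (working shown to 6 dp, full precision carried).
D = 0.198068² + 0.135266² + 0.120773² + 0.227053² + 0.140097² + 0.178744² = 0.039231 + 0.018297 + 0.014586 + 0.051553 + 0.019627 + 0.031949 = 0.175243.
To 4 decimal places, D = 0.1752.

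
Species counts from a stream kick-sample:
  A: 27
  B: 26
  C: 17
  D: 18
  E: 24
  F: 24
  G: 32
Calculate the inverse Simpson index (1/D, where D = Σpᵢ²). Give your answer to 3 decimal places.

Total N = 27+26+17+18+24+24+32 = 168, so the proportions are 0.1607143, 0.1547619, 0.1011905, 0.1071429, 0.1428571, 0.1428571, 0.1904762 (working shown to 7 dp, full precision carried).
D = 0.1607143² + 0.1547619² + 0.1011905² + 0.1071429² + 0.1428571² + 0.1428571² + 0.1904762² = 0.0258291 + 0.0239512 + 0.0102395 + 0.0114796 + 0.0204082 + 0.0204082 + 0.0362812 = 0.1485969.
So 1/D = 6.72961, i.e. 6.730 to 3 decimal places.

6.730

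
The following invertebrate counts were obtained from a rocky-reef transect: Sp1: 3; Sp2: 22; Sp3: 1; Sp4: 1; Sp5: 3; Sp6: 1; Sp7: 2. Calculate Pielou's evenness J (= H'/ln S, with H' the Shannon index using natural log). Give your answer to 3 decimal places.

Total N = 3+22+1+1+3+1+2 = 33, so the proportions are 0.09091, 0.66667, 0.0303, 0.0303, 0.09091, 0.0303, 0.06061 (working shown to 5 dp, full precision carried).
H' = −Σ pᵢ ln pᵢ = −((-0.21799) + (-0.27031) + (-0.10595) + (-0.10595) + (-0.21799) + (-0.10595) + (-0.16990)) = 1.19406.
With S = 7 species, ln S = 1.94591, so J = 1.19406/1.94591 = 0.61362, i.e. 0.614 to 3 decimal places.

0.614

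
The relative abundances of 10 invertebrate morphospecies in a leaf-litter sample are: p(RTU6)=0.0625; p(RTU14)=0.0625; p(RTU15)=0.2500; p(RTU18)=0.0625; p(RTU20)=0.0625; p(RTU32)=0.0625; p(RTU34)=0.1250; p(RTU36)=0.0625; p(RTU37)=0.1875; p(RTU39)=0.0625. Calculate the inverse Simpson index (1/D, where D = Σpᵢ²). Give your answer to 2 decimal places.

D = 0.0625² + 0.0625² + 0.25² + 0.0625² + 0.0625² + 0.0625² + 0.125² + 0.0625² + 0.1875² + 0.0625² = 0.003906 + 0.003906 + 0.062500 + 0.003906 + 0.003906 + 0.003906 + 0.015625 + 0.003906 + 0.035156 + 0.003906 = 0.140625 (working shown to 6 dp, full precision carried).
So 1/D = 7.1111, i.e. 7.11 to 2 decimal places.

7.11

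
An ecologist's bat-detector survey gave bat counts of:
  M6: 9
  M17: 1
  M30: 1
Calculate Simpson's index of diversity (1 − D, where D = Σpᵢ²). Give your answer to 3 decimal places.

Total N = 9+1+1 = 11, so the proportions are 0.81818, 0.09091, 0.09091 (working shown to 5 dp, full precision carried).
D = 0.81818² + 0.09091² + 0.09091² = 0.66942 + 0.00826 + 0.00826 = 0.68595.
So 1 − D = 0.31405, i.e. 0.314 to 3 decimal places.

0.314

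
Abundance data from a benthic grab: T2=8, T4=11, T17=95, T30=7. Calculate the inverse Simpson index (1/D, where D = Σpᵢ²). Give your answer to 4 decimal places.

Total N = 8+11+95+7 = 121, so the proportions are 0.0661157, 0.0909091, 0.785124, 0.0578512 (working shown to 7 dp, full precision carried).
D = 0.0661157² + 0.0909091² + 0.785124² + 0.0578512² = 0.0043713 + 0.0082645 + 0.6164196 + 0.0033468 = 0.6324022.
So 1/D = 1.581272, i.e. 1.5813 to 4 decimal places.

1.5813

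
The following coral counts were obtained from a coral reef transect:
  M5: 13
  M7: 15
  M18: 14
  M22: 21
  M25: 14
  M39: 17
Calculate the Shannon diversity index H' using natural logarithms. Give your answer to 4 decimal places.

1.7778

Total N = 13+15+14+21+14+17 = 94, so the proportions are 0.138298, 0.159574, 0.148936, 0.223404, 0.148936, 0.180851 (working shown to 6 dp, full precision carried).
Each pᵢ ln pᵢ term: 0.138298×(-1.978345)=-0.273601, 0.159574×(-1.835245)=-0.292858, 0.148936×(-1.904237)=-0.283610, 0.223404×(-1.498772)=-0.334832, 0.148936×(-1.904237)=-0.283610, 0.180851×(-1.710081)=-0.309270.
Sum = -1.777781, so H' = 1.7778.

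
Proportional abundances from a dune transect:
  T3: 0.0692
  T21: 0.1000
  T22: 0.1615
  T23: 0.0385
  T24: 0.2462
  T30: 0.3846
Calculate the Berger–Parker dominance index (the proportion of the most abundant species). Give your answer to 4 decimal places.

The largest proportion is 0.3846, i.e. d = 0.3846 to 4 decimal places.

0.3846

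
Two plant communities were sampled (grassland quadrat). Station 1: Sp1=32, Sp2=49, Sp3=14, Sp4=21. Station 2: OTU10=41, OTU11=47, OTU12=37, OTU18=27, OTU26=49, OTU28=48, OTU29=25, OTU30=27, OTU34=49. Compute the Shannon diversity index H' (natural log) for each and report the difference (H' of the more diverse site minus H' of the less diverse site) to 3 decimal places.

Station 1: N=116, proportions 0.275862, 0.422414, 0.12069, 0.181034, giving H' = 1.283896 (working shown to 6 dp, full precision carried).
Station 2: N=350, proportions 0.117143, 0.134286, 0.105714, 0.077143, 0.14, 0.137143, 0.071429, 0.077143, 0.14, giving H' = 2.165132.
Difference = |1.283896 − 2.165132| = 0.881236, i.e. 0.881 to 3 decimal places.

0.881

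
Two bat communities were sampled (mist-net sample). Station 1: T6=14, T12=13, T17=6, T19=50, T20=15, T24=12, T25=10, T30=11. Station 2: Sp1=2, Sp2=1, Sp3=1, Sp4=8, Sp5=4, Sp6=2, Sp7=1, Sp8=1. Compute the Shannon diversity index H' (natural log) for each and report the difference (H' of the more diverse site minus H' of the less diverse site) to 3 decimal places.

Station 1: N=131, proportions 0.10687, 0.099237, 0.045802, 0.381679, 0.114504, 0.091603, 0.076336, 0.083969, giving H' = 1.848593 (working shown to 6 dp, full precision carried).
Station 2: N=20, proportions 0.1, 0.05, 0.05, 0.4, 0.2, 0.1, 0.05, 0.05, giving H' = 1.748067.
Difference = |1.848593 − 1.748067| = 0.100526, i.e. 0.101 to 3 decimal places.

0.101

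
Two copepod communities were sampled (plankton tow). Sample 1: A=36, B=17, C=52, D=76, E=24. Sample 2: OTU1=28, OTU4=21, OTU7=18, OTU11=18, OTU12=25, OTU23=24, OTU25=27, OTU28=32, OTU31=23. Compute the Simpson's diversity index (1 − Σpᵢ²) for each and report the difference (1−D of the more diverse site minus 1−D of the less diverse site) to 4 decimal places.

0.1384

Sample 1: N=205, proportions 0.175609756, 0.082926829, 0.253658537, 0.370731707, 0.117073171, giving 1−D = 0.746793575 (working shown to 9 dp, full precision carried).
Sample 2: N=216, proportions 0.12962963, 0.097222222, 0.083333333, 0.083333333, 0.115740741, 0.111111111, 0.125, 0.148148148, 0.106481481, giving 1−D = 0.885202332.
Difference = |0.746793575 − 0.885202332| = 0.138408757, i.e. 0.1384 to 4 decimal places.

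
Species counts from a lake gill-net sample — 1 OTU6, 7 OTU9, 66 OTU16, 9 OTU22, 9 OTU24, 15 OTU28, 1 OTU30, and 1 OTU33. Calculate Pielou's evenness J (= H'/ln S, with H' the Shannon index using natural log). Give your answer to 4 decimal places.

Total N = 1+7+66+9+9+15+1+1 = 109, so the proportions are 0.009174, 0.06422, 0.605505, 0.082569, 0.082569, 0.137615, 0.009174, 0.009174 (working shown to 6 dp, full precision carried).
H' = −Σ pᵢ ln pᵢ = −((-0.043040) + (-0.176313) + (-0.303777) + (-0.205937) + (-0.205937) + (-0.272931) + (-0.043040) + (-0.043040)) = 1.294014.
With S = 8 species, ln S = 2.079442, so J = 1.294014/2.079442 = 0.622289, i.e. 0.6223 to 4 decimal places.

0.6223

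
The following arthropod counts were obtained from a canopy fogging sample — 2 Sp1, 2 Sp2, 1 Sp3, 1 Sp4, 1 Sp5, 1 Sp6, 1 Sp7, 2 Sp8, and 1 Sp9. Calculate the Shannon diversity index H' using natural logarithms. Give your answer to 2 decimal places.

2.14

Total N = 2+2+1+1+1+1+1+2+1 = 12, so the proportions are 0.1667, 0.1667, 0.0833, 0.0833, 0.0833, 0.0833, 0.0833, 0.1667, 0.0833 (working shown to 4 dp, full precision carried).
Each pᵢ ln pᵢ term: 0.1667×(-1.7918)=-0.2986, 0.1667×(-1.7918)=-0.2986, 0.0833×(-2.4849)=-0.2071, 0.0833×(-2.4849)=-0.2071, 0.0833×(-2.4849)=-0.2071, 0.0833×(-2.4849)=-0.2071, 0.0833×(-2.4849)=-0.2071, 0.1667×(-1.7918)=-0.2986, 0.0833×(-2.4849)=-0.2071.
Sum = -2.1383, so H' = 2.14.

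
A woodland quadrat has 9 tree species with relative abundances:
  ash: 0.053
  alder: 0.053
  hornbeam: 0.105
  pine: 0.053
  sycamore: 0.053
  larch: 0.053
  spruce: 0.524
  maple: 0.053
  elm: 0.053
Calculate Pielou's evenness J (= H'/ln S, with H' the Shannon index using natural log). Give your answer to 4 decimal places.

H' = −Σ pᵢ ln pᵢ = −((-0.155686) + (-0.155686) + (-0.236648) + (-0.155686) + (-0.155686) + (-0.155686) + (-0.338642) + (-0.155686) + (-0.155686)) = 1.665089 (working shown to 6 dp, full precision carried).
With S = 9 species, ln S = 2.197225, so J = 1.665089/2.197225 = 0.757815, i.e. 0.7578 to 4 decimal places.

0.7578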